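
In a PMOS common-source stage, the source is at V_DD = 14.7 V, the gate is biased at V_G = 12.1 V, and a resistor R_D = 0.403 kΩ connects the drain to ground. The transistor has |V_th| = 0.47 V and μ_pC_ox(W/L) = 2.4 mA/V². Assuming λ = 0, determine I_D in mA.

I_D = 5.44 mA

V_SG = V_DD − V_G = 14.7 − 12.1 = 2.6 V, so V_ov = 2.6 − 0.47 = 2.13 V.
Assume saturation: I_D = ½ k_p V_ov² = 0.5 × 2.4 × 2.13² = 5.44 mA, giving V_SD = V_DD − I_D R_D = 14.7 − 5.44 × 0.403 = 12.5 V.
V_SD = 12.5 V ≥ V_ov = 2.13 V, confirming saturation.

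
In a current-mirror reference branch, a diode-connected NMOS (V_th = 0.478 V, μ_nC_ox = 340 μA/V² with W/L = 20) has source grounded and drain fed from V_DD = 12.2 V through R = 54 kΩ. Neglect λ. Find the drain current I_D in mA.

I_D = 0.212 mA

With gate tied to drain, V_GS = V_DS ≥ V_GS − V_th, so the device is in saturation.
k_n = μ_nC_ox · (W/L) = 6.8 mA/V².
KCL at the drain: ½ k_n (V_GS − V_th)² = (V_DD − V_GS)/R.
Let x = V_GS − 0.478. Then 184 x² + x − 11.72 = 0, giving x = 0.25 V (positive root), so V_GS = 0.728 V.
I_D = (V_DD − V_GS)/R = (12.2 − 0.728) / 54 = 0.212 mA.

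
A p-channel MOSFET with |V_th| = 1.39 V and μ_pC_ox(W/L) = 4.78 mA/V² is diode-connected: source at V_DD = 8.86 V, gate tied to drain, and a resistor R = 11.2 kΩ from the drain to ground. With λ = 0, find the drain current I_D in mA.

With gate tied to drain, V_SG = V_SD ≥ V_SG − |V_th|, so the device is in saturation.
KCL at the drain: ½ k_p (V_SG − |V_th|)² = (V_DD − V_SG)/R.
Let x = V_SG − 1.39. Then 26.8 x² + x − 7.47 = 0, giving x = 0.51 V (positive root), so V_SG = 1.9 V.
I_D = (V_DD − V_SG)/R = (8.86 − 1.9) / 11.2 = 0.621 mA.

I_D = 0.621 mA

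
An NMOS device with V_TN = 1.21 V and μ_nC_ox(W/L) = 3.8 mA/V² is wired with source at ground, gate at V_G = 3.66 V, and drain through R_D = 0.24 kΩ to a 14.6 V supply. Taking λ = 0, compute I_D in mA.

I_D = 11.4 mA

V_GS = V_G = 3.66 V, so V_ov = 3.66 − 1.21 = 2.45 V.
Assume saturation: I_D = ½ k_n V_ov² = 0.5 × 3.8 × 2.45² = 11.4 mA, giving V_DS = V_DD − I_D R_D = 14.6 − 11.4 × 0.24 = 11.9 V.
V_DS = 11.9 V ≥ V_ov = 2.45 V, confirming saturation.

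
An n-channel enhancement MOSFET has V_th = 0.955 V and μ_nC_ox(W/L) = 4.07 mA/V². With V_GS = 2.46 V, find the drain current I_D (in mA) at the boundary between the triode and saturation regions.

I_D = 4.61 mA

At the boundary V_DS = V_ov = V_GS − V_th = 2.46 − 0.955 = 1.5 V.
I_D = ½ k_n V_ov² = 0.5 × 4.07 × 1.5² = 4.61 mA.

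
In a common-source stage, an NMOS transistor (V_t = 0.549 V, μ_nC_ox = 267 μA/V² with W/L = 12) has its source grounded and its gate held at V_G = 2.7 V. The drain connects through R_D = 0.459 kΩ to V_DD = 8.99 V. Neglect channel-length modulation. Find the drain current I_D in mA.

V_GS = V_G = 2.7 V, so V_ov = 2.7 − 0.549 = 2.15 V.
k_n = μ_nC_ox · (W/L) = 3.204 mA/V².
Assume saturation: I_D = ½ k_n V_ov² = 0.5 × 3.204 × 2.15² = 7.41 mA, giving V_DS = V_DD − I_D R_D = 8.99 − 7.41 × 0.459 = 5.59 V.
V_DS = 5.59 V ≥ V_ov = 2.15 V, confirming saturation.

I_D = 7.41 mA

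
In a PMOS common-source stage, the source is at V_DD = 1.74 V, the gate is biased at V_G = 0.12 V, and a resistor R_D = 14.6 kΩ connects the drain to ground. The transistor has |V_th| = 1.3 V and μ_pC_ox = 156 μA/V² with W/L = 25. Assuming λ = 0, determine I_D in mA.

V_SG = V_DD − V_G = 1.74 − 0.12 = 1.62 V, so V_ov = 1.62 − 1.3 = 0.32 V.
k_p = μ_pC_ox · (W/L) = 3.9 mA/V².
Assume saturation: I_D = ½ k_p V_ov² = 0.5 × 3.9 × 0.32² = 0.2 mA, giving V_SD = V_DD − I_D R_D = 1.74 − 0.2 × 14.6 = -1.18 V.
But -1.18 V < V_ov = 0.32 V, so the device is actually in triode.
In triode I_D = k_p[V_ov V_SD − ½ V_SD²] and I_D = (V_DD − V_SD)/R_D. Equating: 28.5 V_SD² − 19.22 V_SD + 1.74 = 0, giving V_SD = 0.108 V (the root below V_ov).
I_D = (1.74 − 0.108) / 14.6 = 0.112 mA.

I_D = 0.112 mA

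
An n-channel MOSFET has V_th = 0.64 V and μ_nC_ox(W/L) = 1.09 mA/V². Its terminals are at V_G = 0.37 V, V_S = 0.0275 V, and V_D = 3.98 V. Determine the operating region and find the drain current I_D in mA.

V_GS = V_G − V_S = 0.37 − 0.0275 = 0.342 V; V_DS = V_D − V_S = 3.98 − 0.0275 = 3.95 V.
V_GS = 0.342 V < V_th = 0.64 V, so the transistor is in cutoff.

Cutoff; I_D = 0 mA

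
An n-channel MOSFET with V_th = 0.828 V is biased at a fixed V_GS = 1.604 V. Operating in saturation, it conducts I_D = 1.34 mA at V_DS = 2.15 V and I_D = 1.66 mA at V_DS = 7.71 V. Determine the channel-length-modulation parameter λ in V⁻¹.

With V_GS fixed, I_D ∝ (1 + λ V_DS) in saturation, so I_D2/I_D1 = (1 + λ V_DS2)/(1 + λ V_DS1).
1.66/1.34 = 1.239 = (1 + 7.71 λ)/(1 + 2.15 λ).
Solving: λ (I_D1 V_DS2 − I_D2 V_DS1) = I_D2 − I_D1, so λ = (1.66 − 1.34) / (1.34 × 7.71 − 1.66 × 2.15) = 0.32 / 6.76 = 0.0473 V⁻¹.

λ = 0.0473 V⁻¹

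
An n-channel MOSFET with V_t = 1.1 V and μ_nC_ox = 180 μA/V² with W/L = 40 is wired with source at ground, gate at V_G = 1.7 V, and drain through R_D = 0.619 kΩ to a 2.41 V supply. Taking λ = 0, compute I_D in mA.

I_D = 1.30 mA

V_GS = V_G = 1.7 V, so V_ov = 1.7 − 1.1 = 0.6 V.
k_n = μ_nC_ox · (W/L) = 7.2 mA/V².
Assume saturation: I_D = ½ k_n V_ov² = 0.5 × 7.2 × 0.6² = 1.3 mA, giving V_DS = V_DD − I_D R_D = 2.41 − 1.3 × 0.619 = 1.61 V.
V_DS = 1.61 V ≥ V_ov = 0.6 V, confirming saturation.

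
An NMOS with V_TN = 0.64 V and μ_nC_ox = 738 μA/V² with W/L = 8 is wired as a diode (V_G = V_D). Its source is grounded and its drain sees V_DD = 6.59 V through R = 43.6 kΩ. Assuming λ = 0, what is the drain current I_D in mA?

I_D = 0.132 mA

With gate tied to drain, V_GS = V_DS ≥ V_GS − V_TN, so the device is in saturation.
k_n = μ_nC_ox · (W/L) = 5.904 mA/V².
KCL at the drain: ½ k_n (V_GS − V_TN)² = (V_DD − V_GS)/R.
Let x = V_GS − 0.64. Then 129 x² + x − 5.95 = 0, giving x = 0.211 V (positive root), so V_GS = 0.851 V.
I_D = (V_DD − V_GS)/R = (6.59 − 0.851) / 43.6 = 0.132 mA.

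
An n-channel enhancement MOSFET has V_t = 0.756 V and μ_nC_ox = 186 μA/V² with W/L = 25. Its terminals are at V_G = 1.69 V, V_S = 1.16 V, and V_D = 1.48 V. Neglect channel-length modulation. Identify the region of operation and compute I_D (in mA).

V_GS = V_G − V_S = 1.69 − 1.16 = 0.53 V; V_DS = V_D − V_S = 1.48 − 1.16 = 0.32 V.
V_GS = 0.53 V < V_t = 0.756 V, so the transistor is in cutoff.

Cutoff; I_D = 0 mA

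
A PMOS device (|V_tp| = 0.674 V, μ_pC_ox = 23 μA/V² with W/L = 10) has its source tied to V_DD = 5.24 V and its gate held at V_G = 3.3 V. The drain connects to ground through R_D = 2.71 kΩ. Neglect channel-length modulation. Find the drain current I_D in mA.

I_D = 0.184 mA

V_SG = V_DD − V_G = 5.24 − 3.3 = 1.94 V, so V_ov = 1.94 − 0.674 = 1.27 V.
k_p = μ_pC_ox · (W/L) = 0.23 mA/V².
Assume saturation: I_D = ½ k_p V_ov² = 0.5 × 0.23 × 1.27² = 0.184 mA, giving V_SD = V_DD − I_D R_D = 5.24 − 0.184 × 2.71 = 4.74 V.
V_SD = 4.74 V ≥ V_ov = 1.27 V, confirming saturation.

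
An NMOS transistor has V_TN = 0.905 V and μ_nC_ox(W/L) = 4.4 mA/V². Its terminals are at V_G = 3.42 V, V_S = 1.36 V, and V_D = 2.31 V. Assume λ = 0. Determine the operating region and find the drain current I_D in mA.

V_GS = V_G − V_S = 3.42 − 1.36 = 2.06 V; V_DS = V_D − V_S = 2.31 − 1.36 = 0.95 V.
V_ov = V_GS − V_TN = 2.06 − 0.905 = 1.15 V.
Since V_DS = 0.95 V < V_ov = 1.15 V, the device is in the triode region.
I_D = k_n [V_ov · V_DS − ½ V_DS²] = 4.4 × [1.15 × 0.95 − 0.5 × 0.95²] = 2.84 mA.

Triode; I_D = 2.84 mA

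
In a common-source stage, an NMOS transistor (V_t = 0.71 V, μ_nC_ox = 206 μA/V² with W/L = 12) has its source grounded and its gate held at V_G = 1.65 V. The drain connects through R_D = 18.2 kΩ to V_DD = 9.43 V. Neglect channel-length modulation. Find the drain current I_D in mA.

V_GS = V_G = 1.65 V, so V_ov = 1.65 − 0.71 = 0.94 V.
k_n = μ_nC_ox · (W/L) = 2.472 mA/V².
Assume saturation: I_D = ½ k_n V_ov² = 0.5 × 2.472 × 0.94² = 1.09 mA, giving V_DS = V_DD − I_D R_D = 9.43 − 1.09 × 18.2 = -10.4 V.
But -10.4 V < V_ov = 0.94 V, so the device is actually in triode.
In triode I_D = k_n[V_ov V_DS − ½ V_DS²] and I_D = (V_DD − V_DS)/R_D. Equating: 22.5 V_DS² − 43.29 V_DS + 9.43 = 0, giving V_DS = 0.25 V (the root below V_ov).
I_D = (9.43 − 0.25) / 18.2 = 0.504 mA.

I_D = 0.504 mA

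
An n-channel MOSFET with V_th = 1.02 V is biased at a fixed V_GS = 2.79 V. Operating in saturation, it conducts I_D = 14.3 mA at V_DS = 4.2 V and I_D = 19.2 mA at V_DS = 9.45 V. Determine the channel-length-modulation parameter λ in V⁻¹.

λ = 0.0899 V⁻¹

With V_GS fixed, I_D ∝ (1 + λ V_DS) in saturation, so I_D2/I_D1 = (1 + λ V_DS2)/(1 + λ V_DS1).
19.2/14.3 = 1.343 = (1 + 9.45 λ)/(1 + 4.2 λ).
Solving: λ (I_D1 V_DS2 − I_D2 V_DS1) = I_D2 − I_D1, so λ = (19.2 − 14.3) / (14.3 × 9.45 − 19.2 × 4.2) = 4.9 / 54.5 = 0.0899 V⁻¹.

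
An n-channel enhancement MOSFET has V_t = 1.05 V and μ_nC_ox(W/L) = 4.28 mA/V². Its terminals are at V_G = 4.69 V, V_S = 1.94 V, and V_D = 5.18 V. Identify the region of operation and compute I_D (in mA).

V_GS = V_G − V_S = 4.69 − 1.94 = 2.75 V; V_DS = V_D − V_S = 5.18 − 1.94 = 3.24 V.
V_ov = V_GS − V_t = 2.75 − 1.05 = 1.7 V.
Since V_DS = 3.24 V ≥ V_ov = 1.7 V, the device is in saturation.
I_D = ½ k_n V_ov² = 0.5 × 4.28 × 1.7² = 6.18 mA.

Saturation; I_D = 6.18 mA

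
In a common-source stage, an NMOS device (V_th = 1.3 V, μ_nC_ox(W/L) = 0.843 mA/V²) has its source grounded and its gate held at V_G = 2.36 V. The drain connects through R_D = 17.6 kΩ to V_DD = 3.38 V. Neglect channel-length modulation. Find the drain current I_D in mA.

V_GS = V_G = 2.36 V, so V_ov = 2.36 − 1.3 = 1.06 V.
Assume saturation: I_D = ½ k_n V_ov² = 0.5 × 0.843 × 1.06² = 0.474 mA, giving V_DS = V_DD − I_D R_D = 3.38 − 0.474 × 17.6 = -4.96 V.
But -4.96 V < V_ov = 1.06 V, so the device is actually in triode.
In triode I_D = k_n[V_ov V_DS − ½ V_DS²] and I_D = (V_DD − V_DS)/R_D. Equating: 7.42 V_DS² − 16.73 V_DS + 3.38 = 0, giving V_DS = 0.224 V (the root below V_ov).
I_D = (3.38 − 0.224) / 17.6 = 0.179 mA.

I_D = 0.179 mA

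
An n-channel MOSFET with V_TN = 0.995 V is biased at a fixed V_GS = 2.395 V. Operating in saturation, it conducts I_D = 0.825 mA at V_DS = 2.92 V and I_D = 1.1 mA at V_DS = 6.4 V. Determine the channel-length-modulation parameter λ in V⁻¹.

λ = 0.133 V⁻¹

With V_GS fixed, I_D ∝ (1 + λ V_DS) in saturation, so I_D2/I_D1 = (1 + λ V_DS2)/(1 + λ V_DS1).
1.1/0.825 = 1.333 = (1 + 6.4 λ)/(1 + 2.92 λ).
Solving: λ (I_D1 V_DS2 − I_D2 V_DS1) = I_D2 − I_D1, so λ = (1.1 − 0.825) / (0.825 × 6.4 − 1.1 × 2.92) = 0.275 / 2.07 = 0.133 V⁻¹.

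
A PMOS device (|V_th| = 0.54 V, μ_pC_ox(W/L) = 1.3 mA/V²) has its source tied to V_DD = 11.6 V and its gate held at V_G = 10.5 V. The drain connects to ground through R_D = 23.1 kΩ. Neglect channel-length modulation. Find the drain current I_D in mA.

I_D = 0.204 mA

V_SG = V_DD − V_G = 11.6 − 10.5 = 1.1 V, so V_ov = 1.1 − 0.54 = 0.56 V.
Assume saturation: I_D = ½ k_p V_ov² = 0.5 × 1.3 × 0.56² = 0.204 mA, giving V_SD = V_DD − I_D R_D = 11.6 − 0.204 × 23.1 = 6.89 V.
V_SD = 6.89 V ≥ V_ov = 0.56 V, confirming saturation.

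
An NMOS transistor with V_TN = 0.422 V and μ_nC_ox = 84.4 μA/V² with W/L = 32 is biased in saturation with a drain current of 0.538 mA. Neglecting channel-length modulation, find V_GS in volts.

k_n = μ_nC_ox · (W/L) = 2.701 mA/V².
In saturation I_D = ½ k_n (V_GS − V_TN)², so V_GS − V_TN = √(2 I_D / k_n) = √(2 × 0.538 / 2.701) = 0.631 V.
V_GS = 0.422 + 0.631 = 1.05 V.

V_GS = 1.05 V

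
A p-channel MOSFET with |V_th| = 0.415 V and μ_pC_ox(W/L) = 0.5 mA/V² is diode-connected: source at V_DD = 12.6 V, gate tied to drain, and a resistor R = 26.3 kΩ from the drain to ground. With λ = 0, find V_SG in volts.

With gate tied to drain, V_SG = V_SD ≥ V_SG − |V_th|, so the device is in saturation.
KCL at the drain: ½ k_p (V_SG − |V_th|)² = (V_DD − V_SG)/R.
Let x = V_SG − 0.415. Then 6.58 x² + x − 12.19 = 0, giving x = 1.29 V (positive root), so V_SG = 1.7 V.
I_D = (V_DD − V_SG)/R = (12.6 − 1.7) / 26.3 = 0.414 mA.

V_SG = 1.70 V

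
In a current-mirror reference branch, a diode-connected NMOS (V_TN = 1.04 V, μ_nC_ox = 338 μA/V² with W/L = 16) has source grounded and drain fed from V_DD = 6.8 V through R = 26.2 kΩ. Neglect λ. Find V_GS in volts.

V_GS = 1.32 V

With gate tied to drain, V_GS = V_DS ≥ V_GS − V_TN, so the device is in saturation.
k_n = μ_nC_ox · (W/L) = 5.408 mA/V².
KCL at the drain: ½ k_n (V_GS − V_TN)² = (V_DD − V_GS)/R.
Let x = V_GS − 1.04. Then 70.8 x² + x − 5.76 = 0, giving x = 0.278 V (positive root), so V_GS = 1.32 V.
I_D = (V_DD − V_GS)/R = (6.8 − 1.32) / 26.2 = 0.209 mA.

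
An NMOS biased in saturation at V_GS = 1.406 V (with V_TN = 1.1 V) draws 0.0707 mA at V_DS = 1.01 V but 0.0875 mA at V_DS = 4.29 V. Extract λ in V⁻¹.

λ = 0.0782 V⁻¹

With V_GS fixed, I_D ∝ (1 + λ V_DS) in saturation, so I_D2/I_D1 = (1 + λ V_DS2)/(1 + λ V_DS1).
0.0875/0.0707 = 1.238 = (1 + 4.29 λ)/(1 + 1.01 λ).
Solving: λ (I_D1 V_DS2 − I_D2 V_DS1) = I_D2 − I_D1, so λ = (0.0875 − 0.0707) / (0.0707 × 4.29 − 0.0875 × 1.01) = 0.0168 / 0.215 = 0.0782 V⁻¹.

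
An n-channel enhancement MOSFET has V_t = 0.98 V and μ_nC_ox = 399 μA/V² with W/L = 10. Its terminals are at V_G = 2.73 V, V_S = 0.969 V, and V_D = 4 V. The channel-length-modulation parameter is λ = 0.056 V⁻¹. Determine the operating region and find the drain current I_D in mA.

V_GS = V_G − V_S = 2.73 − 0.969 = 1.76 V; V_DS = V_D − V_S = 4 − 0.969 = 3.03 V.
k_n = μ_nC_ox · (W/L) = 3.99 mA/V².
V_ov = V_GS − V_t = 1.76 − 0.98 = 0.781 V.
Since V_DS = 3.03 V ≥ V_ov = 0.781 V, the device is in saturation.
I_D = ½ k_n V_ov² (1 + λ V_DS) = 0.5 × 3.99 × 0.781² × (1 + 0.056 × 3.03) = 1.42 mA.

Saturation; I_D = 1.42 mA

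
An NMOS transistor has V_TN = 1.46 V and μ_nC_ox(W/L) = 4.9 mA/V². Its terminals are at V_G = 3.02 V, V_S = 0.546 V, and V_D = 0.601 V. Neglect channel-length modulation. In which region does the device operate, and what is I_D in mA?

Triode; I_D = 0.266 mA

V_GS = V_G − V_S = 3.02 − 0.546 = 2.47 V; V_DS = V_D − V_S = 0.601 − 0.546 = 0.055 V.
V_ov = V_GS − V_TN = 2.47 − 1.46 = 1.01 V.
Since V_DS = 0.055 V < V_ov = 1.01 V, the device is in the triode region.
I_D = k_n [V_ov · V_DS − ½ V_DS²] = 4.9 × [1.01 × 0.055 − 0.5 × 0.055²] = 0.266 mA.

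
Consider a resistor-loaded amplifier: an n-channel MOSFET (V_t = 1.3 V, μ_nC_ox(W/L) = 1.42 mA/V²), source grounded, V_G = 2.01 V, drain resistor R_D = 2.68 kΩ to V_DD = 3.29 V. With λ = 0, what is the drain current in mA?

I_D = 0.358 mA

V_GS = V_G = 2.01 V, so V_ov = 2.01 − 1.3 = 0.71 V.
Assume saturation: I_D = ½ k_n V_ov² = 0.5 × 1.42 × 0.71² = 0.358 mA, giving V_DS = V_DD − I_D R_D = 3.29 − 0.358 × 2.68 = 2.33 V.
V_DS = 2.33 V ≥ V_ov = 0.71 V, confirming saturation.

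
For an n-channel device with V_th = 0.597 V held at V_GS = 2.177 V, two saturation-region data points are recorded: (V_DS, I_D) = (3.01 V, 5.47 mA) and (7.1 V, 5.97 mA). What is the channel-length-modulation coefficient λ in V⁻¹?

With V_GS fixed, I_D ∝ (1 + λ V_DS) in saturation, so I_D2/I_D1 = (1 + λ V_DS2)/(1 + λ V_DS1).
5.97/5.47 = 1.091 = (1 + 7.1 λ)/(1 + 3.01 λ).
Solving: λ (I_D1 V_DS2 − I_D2 V_DS1) = I_D2 − I_D1, so λ = (5.97 − 5.47) / (5.47 × 7.1 − 5.97 × 3.01) = 0.5 / 20.9 = 0.024 V⁻¹.

λ = 0.0240 V⁻¹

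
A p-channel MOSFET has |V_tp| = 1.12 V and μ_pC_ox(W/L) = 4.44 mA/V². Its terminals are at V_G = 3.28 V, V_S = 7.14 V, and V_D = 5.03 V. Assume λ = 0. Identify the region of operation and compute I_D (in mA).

Triode; I_D = 15.8 mA

V_SG = V_S − V_G = 7.14 − 3.28 = 3.86 V; V_SD = V_S − V_D = 7.14 − 5.03 = 2.11 V.
V_ov = V_SG − |V_tp| = 3.86 − 1.12 = 2.74 V.
Since V_SD = 2.11 V < V_ov = 2.74 V, the device is in the triode region.
I_D = k_p [V_ov · V_SD − ½ V_SD²] = 4.44 × [2.74 × 2.11 − 0.5 × 2.11²] = 15.8 mA.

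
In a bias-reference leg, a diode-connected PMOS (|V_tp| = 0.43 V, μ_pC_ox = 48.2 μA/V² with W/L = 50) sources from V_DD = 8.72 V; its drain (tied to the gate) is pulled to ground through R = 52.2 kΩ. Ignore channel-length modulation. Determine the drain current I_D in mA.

With gate tied to drain, V_SG = V_SD ≥ V_SG − |V_tp|, so the device is in saturation.
k_p = μ_pC_ox · (W/L) = 2.41 mA/V².
KCL at the drain: ½ k_p (V_SG − |V_tp|)² = (V_DD − V_SG)/R.
Let x = V_SG − 0.43. Then 62.9 x² + x − 8.29 = 0, giving x = 0.355 V (positive root), so V_SG = 0.785 V.
I_D = (V_DD − V_SG)/R = (8.72 − 0.785) / 52.2 = 0.152 mA.

I_D = 0.152 mA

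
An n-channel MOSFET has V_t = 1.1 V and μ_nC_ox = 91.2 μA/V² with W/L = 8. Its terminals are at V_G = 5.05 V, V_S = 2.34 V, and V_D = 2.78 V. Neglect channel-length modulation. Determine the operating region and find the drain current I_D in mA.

Triode; I_D = 0.446 mA

V_GS = V_G − V_S = 5.05 − 2.34 = 2.71 V; V_DS = V_D − V_S = 2.78 − 2.34 = 0.44 V.
k_n = μ_nC_ox · (W/L) = 0.7296 mA/V².
V_ov = V_GS − V_t = 2.71 − 1.1 = 1.61 V.
Since V_DS = 0.44 V < V_ov = 1.61 V, the device is in the triode region.
I_D = k_n [V_ov · V_DS − ½ V_DS²] = 0.7296 × [1.61 × 0.44 − 0.5 × 0.44²] = 0.446 mA.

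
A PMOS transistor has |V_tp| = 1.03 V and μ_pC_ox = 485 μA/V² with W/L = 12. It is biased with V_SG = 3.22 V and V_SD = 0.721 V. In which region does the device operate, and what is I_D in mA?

k_p = μ_pC_ox · (W/L) = 5.82 mA/V².
V_ov = V_SG − |V_tp| = 3.22 − 1.03 = 2.19 V.
Since V_SD = 0.721 V < V_ov = 2.19 V, the device is in the triode region.
I_D = k_p [V_ov · V_SD − ½ V_SD²] = 5.82 × [2.19 × 0.721 − 0.5 × 0.721²] = 7.68 mA.

Triode; I_D = 7.68 mA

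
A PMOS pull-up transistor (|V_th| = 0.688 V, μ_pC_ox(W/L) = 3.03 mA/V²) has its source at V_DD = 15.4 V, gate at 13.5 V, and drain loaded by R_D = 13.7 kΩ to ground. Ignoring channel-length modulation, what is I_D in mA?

V_SG = V_DD − V_G = 15.4 − 13.5 = 1.9 V, so V_ov = 1.9 − 0.688 = 1.21 V.
Assume saturation: I_D = ½ k_p V_ov² = 0.5 × 3.03 × 1.21² = 2.23 mA, giving V_SD = V_DD − I_D R_D = 15.4 − 2.23 × 13.7 = -15.1 V.
But -15.1 V < V_ov = 1.21 V, so the device is actually in triode.
In triode I_D = k_p[V_ov V_SD − ½ V_SD²] and I_D = (V_DD − V_SD)/R_D. Equating: 20.8 V_SD² − 51.31 V_SD + 15.4 = 0, giving V_SD = 0.35 V (the root below V_ov).
I_D = (15.4 − 0.35) / 13.7 = 1.1 mA.

I_D = 1.10 mA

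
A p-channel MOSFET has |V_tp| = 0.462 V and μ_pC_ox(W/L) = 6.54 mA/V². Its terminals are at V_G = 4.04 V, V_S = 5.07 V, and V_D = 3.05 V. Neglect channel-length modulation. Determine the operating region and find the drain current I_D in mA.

Saturation; I_D = 1.05 mA

V_SG = V_S − V_G = 5.07 − 4.04 = 1.03 V; V_SD = V_S − V_D = 5.07 − 3.05 = 2.02 V.
V_ov = V_SG − |V_tp| = 1.03 − 0.462 = 0.568 V.
Since V_SD = 2.02 V ≥ V_ov = 0.568 V, the device is in saturation.
I_D = ½ k_p V_ov² = 0.5 × 6.54 × 0.568² = 1.05 mA.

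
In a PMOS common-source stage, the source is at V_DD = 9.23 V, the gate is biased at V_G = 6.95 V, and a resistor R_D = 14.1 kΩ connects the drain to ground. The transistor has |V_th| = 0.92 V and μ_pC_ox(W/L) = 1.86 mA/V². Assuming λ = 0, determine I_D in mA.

V_SG = V_DD − V_G = 9.23 − 6.95 = 2.28 V, so V_ov = 2.28 − 0.92 = 1.36 V.
Assume saturation: I_D = ½ k_p V_ov² = 0.5 × 1.86 × 1.36² = 1.72 mA, giving V_SD = V_DD − I_D R_D = 9.23 − 1.72 × 14.1 = -15 V.
But -15 V < V_ov = 1.36 V, so the device is actually in triode.
In triode I_D = k_p[V_ov V_SD − ½ V_SD²] and I_D = (V_DD − V_SD)/R_D. Equating: 13.1 V_SD² − 36.67 V_SD + 9.23 = 0, giving V_SD = 0.28 V (the root below V_ov).
I_D = (9.23 − 0.28) / 14.1 = 0.635 mA.

I_D = 0.635 mA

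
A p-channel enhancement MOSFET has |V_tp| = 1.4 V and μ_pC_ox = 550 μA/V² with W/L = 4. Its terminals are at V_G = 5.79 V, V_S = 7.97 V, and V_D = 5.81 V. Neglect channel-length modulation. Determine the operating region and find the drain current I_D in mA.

V_SG = V_S − V_G = 7.97 − 5.79 = 2.18 V; V_SD = V_S − V_D = 7.97 − 5.81 = 2.16 V.
k_p = μ_pC_ox · (W/L) = 2.2 mA/V².
V_ov = V_SG − |V_tp| = 2.18 − 1.4 = 0.78 V.
Since V_SD = 2.16 V ≥ V_ov = 0.78 V, the device is in saturation.
I_D = ½ k_p V_ov² = 0.5 × 2.2 × 0.78² = 0.669 mA.

Saturation; I_D = 0.669 mA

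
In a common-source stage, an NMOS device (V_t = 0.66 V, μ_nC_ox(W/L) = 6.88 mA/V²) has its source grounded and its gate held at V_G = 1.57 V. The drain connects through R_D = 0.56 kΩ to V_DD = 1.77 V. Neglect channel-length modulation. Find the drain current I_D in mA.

V_GS = V_G = 1.57 V, so V_ov = 1.57 − 0.66 = 0.91 V.
Assume saturation: I_D = ½ k_n V_ov² = 0.5 × 6.88 × 0.91² = 2.85 mA, giving V_DS = V_DD − I_D R_D = 1.77 − 2.85 × 0.56 = 0.175 V.
But 0.175 V < V_ov = 0.91 V, so the device is actually in triode.
In triode I_D = k_n[V_ov V_DS − ½ V_DS²] and I_D = (V_DD − V_DS)/R_D. Equating: 1.93 V_DS² − 4.506 V_DS + 1.77 = 0, giving V_DS = 0.499 V (the root below V_ov).
I_D = (1.77 − 0.499) / 0.56 = 2.27 mA.

I_D = 2.27 mA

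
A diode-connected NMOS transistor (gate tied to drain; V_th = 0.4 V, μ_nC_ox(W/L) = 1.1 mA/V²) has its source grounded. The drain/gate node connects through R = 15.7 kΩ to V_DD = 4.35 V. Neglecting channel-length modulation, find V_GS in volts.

V_GS = 1.02 V

With gate tied to drain, V_GS = V_DS ≥ V_GS − V_th, so the device is in saturation.
KCL at the drain: ½ k_n (V_GS − V_th)² = (V_DD − V_GS)/R.
Let x = V_GS − 0.4. Then 8.63 x² + x − 3.95 = 0, giving x = 0.621 V (positive root), so V_GS = 1.02 V.
I_D = (V_DD − V_GS)/R = (4.35 − 1.02) / 15.7 = 0.212 mA.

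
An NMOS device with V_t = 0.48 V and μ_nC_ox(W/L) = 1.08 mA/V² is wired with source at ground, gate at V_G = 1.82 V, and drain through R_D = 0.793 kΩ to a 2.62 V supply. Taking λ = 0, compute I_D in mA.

V_GS = V_G = 1.82 V, so V_ov = 1.82 − 0.48 = 1.34 V.
Assume saturation: I_D = ½ k_n V_ov² = 0.5 × 1.08 × 1.34² = 0.97 mA, giving V_DS = V_DD − I_D R_D = 2.62 − 0.97 × 0.793 = 1.85 V.
V_DS = 1.85 V ≥ V_ov = 1.34 V, confirming saturation.

I_D = 0.970 mA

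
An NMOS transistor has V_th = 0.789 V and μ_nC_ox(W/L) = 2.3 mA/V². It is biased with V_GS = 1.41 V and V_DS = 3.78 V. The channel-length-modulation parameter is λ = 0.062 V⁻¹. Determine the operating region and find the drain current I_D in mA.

Saturation; I_D = 0.547 mA

V_ov = V_GS − V_th = 1.41 − 0.789 = 0.621 V.
Since V_DS = 3.78 V ≥ V_ov = 0.621 V, the device is in saturation.
I_D = ½ k_n V_ov² (1 + λ V_DS) = 0.5 × 2.3 × 0.621² × (1 + 0.062 × 3.78) = 0.547 mA.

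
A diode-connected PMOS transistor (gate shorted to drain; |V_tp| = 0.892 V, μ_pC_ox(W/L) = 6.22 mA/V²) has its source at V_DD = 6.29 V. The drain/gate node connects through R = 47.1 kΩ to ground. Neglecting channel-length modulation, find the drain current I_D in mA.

With gate tied to drain, V_SG = V_SD ≥ V_SG − |V_tp|, so the device is in saturation.
KCL at the drain: ½ k_p (V_SG − |V_tp|)² = (V_DD − V_SG)/R.
Let x = V_SG − 0.892. Then 146 x² + x − 5.398 = 0, giving x = 0.189 V (positive root), so V_SG = 1.08 V.
I_D = (V_DD − V_SG)/R = (6.29 − 1.08) / 47.1 = 0.111 mA.

I_D = 0.111 mA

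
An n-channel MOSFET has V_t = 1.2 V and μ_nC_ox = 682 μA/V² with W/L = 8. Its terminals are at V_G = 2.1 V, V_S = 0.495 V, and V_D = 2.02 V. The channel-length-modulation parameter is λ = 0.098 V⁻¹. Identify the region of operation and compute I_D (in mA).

Saturation; I_D = 0.514 mA

V_GS = V_G − V_S = 2.1 − 0.495 = 1.6 V; V_DS = V_D − V_S = 2.02 − 0.495 = 1.52 V.
k_n = μ_nC_ox · (W/L) = 5.456 mA/V².
V_ov = V_GS − V_t = 1.6 − 1.2 = 0.405 V.
Since V_DS = 1.52 V ≥ V_ov = 0.405 V, the device is in saturation.
I_D = ½ k_n V_ov² (1 + λ V_DS) = 0.5 × 5.456 × 0.405² × (1 + 0.098 × 1.52) = 0.514 mA.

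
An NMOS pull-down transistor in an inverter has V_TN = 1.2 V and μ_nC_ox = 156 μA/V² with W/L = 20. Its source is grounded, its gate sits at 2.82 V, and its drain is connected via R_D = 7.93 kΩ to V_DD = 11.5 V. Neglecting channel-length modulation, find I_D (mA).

V_GS = V_G = 2.82 V, so V_ov = 2.82 − 1.2 = 1.62 V.
k_n = μ_nC_ox · (W/L) = 3.12 mA/V².
Assume saturation: I_D = ½ k_n V_ov² = 0.5 × 3.12 × 1.62² = 4.09 mA, giving V_DS = V_DD − I_D R_D = 11.5 − 4.09 × 7.93 = -21 V.
But -21 V < V_ov = 1.62 V, so the device is actually in triode.
In triode I_D = k_n[V_ov V_DS − ½ V_DS²] and I_D = (V_DD − V_DS)/R_D. Equating: 12.4 V_DS² − 41.08 V_DS + 11.5 = 0, giving V_DS = 0.309 V (the root below V_ov).
I_D = (11.5 − 0.309) / 7.93 = 1.41 mA.

I_D = 1.41 mA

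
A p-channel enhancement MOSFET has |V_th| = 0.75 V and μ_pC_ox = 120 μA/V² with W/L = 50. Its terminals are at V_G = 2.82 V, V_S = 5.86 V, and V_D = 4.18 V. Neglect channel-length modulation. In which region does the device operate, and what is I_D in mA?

Triode; I_D = 14.6 mA

V_SG = V_S − V_G = 5.86 − 2.82 = 3.04 V; V_SD = V_S − V_D = 5.86 − 4.18 = 1.68 V.
k_p = μ_pC_ox · (W/L) = 6 mA/V².
V_ov = V_SG − |V_th| = 3.04 − 0.75 = 2.29 V.
Since V_SD = 1.68 V < V_ov = 2.29 V, the device is in the triode region.
I_D = k_p [V_ov · V_SD − ½ V_SD²] = 6 × [2.29 × 1.68 − 0.5 × 1.68²] = 14.6 mA.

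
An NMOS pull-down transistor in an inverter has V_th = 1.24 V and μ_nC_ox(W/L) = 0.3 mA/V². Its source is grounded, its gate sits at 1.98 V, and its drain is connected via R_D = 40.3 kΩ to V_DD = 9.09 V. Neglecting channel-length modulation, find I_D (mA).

V_GS = V_G = 1.98 V, so V_ov = 1.98 − 1.24 = 0.74 V.
Assume saturation: I_D = ½ k_n V_ov² = 0.5 × 0.3 × 0.74² = 0.0821 mA, giving V_DS = V_DD − I_D R_D = 9.09 − 0.0821 × 40.3 = 5.78 V.
V_DS = 5.78 V ≥ V_ov = 0.74 V, confirming saturation.

I_D = 0.0821 mA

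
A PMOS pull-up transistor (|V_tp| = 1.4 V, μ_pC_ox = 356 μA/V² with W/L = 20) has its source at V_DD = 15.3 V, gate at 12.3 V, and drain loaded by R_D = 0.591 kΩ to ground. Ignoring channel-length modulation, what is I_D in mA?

V_SG = V_DD − V_G = 15.3 − 12.3 = 3 V, so V_ov = 3 − 1.4 = 1.6 V.
k_p = μ_pC_ox · (W/L) = 7.12 mA/V².
Assume saturation: I_D = ½ k_p V_ov² = 0.5 × 7.12 × 1.6² = 9.11 mA, giving V_SD = V_DD − I_D R_D = 15.3 − 9.11 × 0.591 = 9.91 V.
V_SD = 9.91 V ≥ V_ov = 1.6 V, confirming saturation.

I_D = 9.11 mA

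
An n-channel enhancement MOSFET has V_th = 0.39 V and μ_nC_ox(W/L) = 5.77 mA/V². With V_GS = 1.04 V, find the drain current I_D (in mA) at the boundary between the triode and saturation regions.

I_D = 1.22 mA

At the boundary V_DS = V_ov = V_GS − V_th = 1.04 − 0.39 = 0.65 V.
I_D = ½ k_n V_ov² = 0.5 × 5.77 × 0.65² = 1.22 mA.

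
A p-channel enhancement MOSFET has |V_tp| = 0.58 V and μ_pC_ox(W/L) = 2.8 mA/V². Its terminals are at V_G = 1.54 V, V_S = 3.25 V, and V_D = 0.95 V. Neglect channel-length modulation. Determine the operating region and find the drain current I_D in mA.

Saturation; I_D = 1.79 mA

V_SG = V_S − V_G = 3.25 − 1.54 = 1.71 V; V_SD = V_S − V_D = 3.25 − 0.95 = 2.3 V.
V_ov = V_SG − |V_tp| = 1.71 − 0.58 = 1.13 V.
Since V_SD = 2.3 V ≥ V_ov = 1.13 V, the device is in saturation.
I_D = ½ k_p V_ov² = 0.5 × 2.8 × 1.13² = 1.79 mA.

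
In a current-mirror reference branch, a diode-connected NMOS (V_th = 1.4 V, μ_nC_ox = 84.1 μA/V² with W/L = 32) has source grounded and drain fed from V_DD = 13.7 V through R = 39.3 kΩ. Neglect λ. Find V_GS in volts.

With gate tied to drain, V_GS = V_DS ≥ V_GS − V_th, so the device is in saturation.
k_n = μ_nC_ox · (W/L) = 2.691 mA/V².
KCL at the drain: ½ k_n (V_GS − V_th)² = (V_DD − V_GS)/R.
Let x = V_GS − 1.4. Then 52.9 x² + x − 12.3 = 0, giving x = 0.473 V (positive root), so V_GS = 1.87 V.
I_D = (V_DD − V_GS)/R = (13.7 − 1.87) / 39.3 = 0.301 mA.

V_GS = 1.87 V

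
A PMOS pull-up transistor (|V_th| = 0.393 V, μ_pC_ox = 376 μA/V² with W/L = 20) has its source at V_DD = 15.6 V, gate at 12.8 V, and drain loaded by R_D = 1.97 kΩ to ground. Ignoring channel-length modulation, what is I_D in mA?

I_D = 7.68 mA

V_SG = V_DD − V_G = 15.6 − 12.8 = 2.8 V, so V_ov = 2.8 − 0.393 = 2.41 V.
k_p = μ_pC_ox · (W/L) = 7.52 mA/V².
Assume saturation: I_D = ½ k_p V_ov² = 0.5 × 7.52 × 2.41² = 21.8 mA, giving V_SD = V_DD − I_D R_D = 15.6 − 21.8 × 1.97 = -27.3 V.
But -27.3 V < V_ov = 2.41 V, so the device is actually in triode.
In triode I_D = k_p[V_ov V_SD − ½ V_SD²] and I_D = (V_DD − V_SD)/R_D. Equating: 7.41 V_SD² − 36.66 V_SD + 15.6 = 0, giving V_SD = 0.47 V (the root below V_ov).
I_D = (15.6 − 0.47) / 1.97 = 7.68 mA.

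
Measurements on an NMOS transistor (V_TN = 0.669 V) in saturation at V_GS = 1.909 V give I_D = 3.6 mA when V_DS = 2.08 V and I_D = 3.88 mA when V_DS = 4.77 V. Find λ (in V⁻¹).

λ = 0.0308 V⁻¹

With V_GS fixed, I_D ∝ (1 + λ V_DS) in saturation, so I_D2/I_D1 = (1 + λ V_DS2)/(1 + λ V_DS1).
3.88/3.6 = 1.078 = (1 + 4.77 λ)/(1 + 2.08 λ).
Solving: λ (I_D1 V_DS2 − I_D2 V_DS1) = I_D2 − I_D1, so λ = (3.88 − 3.6) / (3.6 × 4.77 − 3.88 × 2.08) = 0.28 / 9.1 = 0.0308 V⁻¹.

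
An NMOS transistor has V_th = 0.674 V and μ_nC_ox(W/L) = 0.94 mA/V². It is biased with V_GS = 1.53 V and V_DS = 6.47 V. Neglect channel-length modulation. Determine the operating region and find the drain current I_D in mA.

Saturation; I_D = 0.344 mA

V_ov = V_GS − V_th = 1.53 − 0.674 = 0.856 V.
Since V_DS = 6.47 V ≥ V_ov = 0.856 V, the device is in saturation.
I_D = ½ k_n V_ov² = 0.5 × 0.94 × 0.856² = 0.344 mA.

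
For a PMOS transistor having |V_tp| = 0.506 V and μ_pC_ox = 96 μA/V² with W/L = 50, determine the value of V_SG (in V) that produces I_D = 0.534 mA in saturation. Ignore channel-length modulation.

k_p = μ_pC_ox · (W/L) = 4.8 mA/V².
In saturation I_D = ½ k_p (V_SG − |V_tp|)², so V_SG − |V_tp| = √(2 I_D / k_p) = √(2 × 0.534 / 4.8) = 0.472 V.
V_SG = 0.506 + 0.472 = 0.978 V.

V_SG = 0.978 V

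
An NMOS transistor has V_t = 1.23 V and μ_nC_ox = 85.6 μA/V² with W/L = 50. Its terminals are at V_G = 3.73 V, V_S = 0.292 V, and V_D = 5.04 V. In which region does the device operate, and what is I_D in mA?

V_GS = V_G − V_S = 3.73 − 0.292 = 3.44 V; V_DS = V_D − V_S = 5.04 − 0.292 = 4.75 V.
k_n = μ_nC_ox · (W/L) = 4.28 mA/V².
V_ov = V_GS − V_t = 3.44 − 1.23 = 2.21 V.
Since V_DS = 4.75 V ≥ V_ov = 2.21 V, the device is in saturation.
I_D = ½ k_n V_ov² = 0.5 × 4.28 × 2.21² = 10.4 mA.

Saturation; I_D = 10.4 mA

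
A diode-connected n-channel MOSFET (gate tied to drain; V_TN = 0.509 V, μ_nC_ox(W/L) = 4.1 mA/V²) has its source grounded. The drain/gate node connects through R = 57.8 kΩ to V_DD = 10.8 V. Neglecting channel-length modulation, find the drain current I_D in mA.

I_D = 0.173 mA

With gate tied to drain, V_GS = V_DS ≥ V_GS − V_TN, so the device is in saturation.
KCL at the drain: ½ k_n (V_GS − V_TN)² = (V_DD − V_GS)/R.
Let x = V_GS − 0.509. Then 118 x² + x − 10.29 = 0, giving x = 0.291 V (positive root), so V_GS = 0.8 V.
I_D = (V_DD − V_GS)/R = (10.8 − 0.8) / 57.8 = 0.173 mA.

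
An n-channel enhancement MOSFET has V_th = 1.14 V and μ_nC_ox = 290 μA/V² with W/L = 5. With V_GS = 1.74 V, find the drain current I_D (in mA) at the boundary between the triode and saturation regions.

At the boundary V_DS = V_ov = V_GS − V_th = 1.74 − 1.14 = 0.6 V.
k_n = μ_nC_ox · (W/L) = 1.45 mA/V².
I_D = ½ k_n V_ov² = 0.5 × 1.45 × 0.6² = 0.261 mA.

I_D = 0.261 mA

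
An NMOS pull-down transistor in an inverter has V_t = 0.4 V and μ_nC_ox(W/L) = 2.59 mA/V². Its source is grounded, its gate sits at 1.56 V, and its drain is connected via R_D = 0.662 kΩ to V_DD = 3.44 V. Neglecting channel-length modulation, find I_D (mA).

V_GS = V_G = 1.56 V, so V_ov = 1.56 − 0.4 = 1.16 V.
Assume saturation: I_D = ½ k_n V_ov² = 0.5 × 2.59 × 1.16² = 1.74 mA, giving V_DS = V_DD − I_D R_D = 3.44 − 1.74 × 0.662 = 2.29 V.
V_DS = 2.29 V ≥ V_ov = 1.16 V, confirming saturation.

I_D = 1.74 mA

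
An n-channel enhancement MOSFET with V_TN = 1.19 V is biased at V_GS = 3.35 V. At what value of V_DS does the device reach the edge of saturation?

V_DS,sat = 2.16 V

The boundary between triode and saturation is V_DS = V_GS − V_TN = V_ov.
V_ov = 3.35 − 1.19 = 2.16 V.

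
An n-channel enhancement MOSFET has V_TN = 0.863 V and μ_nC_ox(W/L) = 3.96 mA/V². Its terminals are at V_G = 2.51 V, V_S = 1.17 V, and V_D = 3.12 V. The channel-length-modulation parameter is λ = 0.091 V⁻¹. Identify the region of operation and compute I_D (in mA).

V_GS = V_G − V_S = 2.51 − 1.17 = 1.34 V; V_DS = V_D − V_S = 3.12 − 1.17 = 1.95 V.
V_ov = V_GS − V_TN = 1.34 − 0.863 = 0.477 V.
Since V_DS = 1.95 V ≥ V_ov = 0.477 V, the device is in saturation.
I_D = ½ k_n V_ov² (1 + λ V_DS) = 0.5 × 3.96 × 0.477² × (1 + 0.091 × 1.95) = 0.53 mA.

Saturation; I_D = 0.530 mA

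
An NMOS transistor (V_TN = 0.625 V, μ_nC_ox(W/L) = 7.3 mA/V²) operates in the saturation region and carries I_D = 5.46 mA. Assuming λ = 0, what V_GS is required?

V_GS = 1.85 V

In saturation I_D = ½ k_n (V_GS − V_TN)², so V_GS − V_TN = √(2 I_D / k_n) = √(2 × 5.46 / 7.3) = 1.22 V.
V_GS = 0.625 + 1.22 = 1.85 V.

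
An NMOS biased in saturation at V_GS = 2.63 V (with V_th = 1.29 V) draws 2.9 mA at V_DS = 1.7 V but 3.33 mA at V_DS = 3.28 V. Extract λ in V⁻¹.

λ = 0.112 V⁻¹

With V_GS fixed, I_D ∝ (1 + λ V_DS) in saturation, so I_D2/I_D1 = (1 + λ V_DS2)/(1 + λ V_DS1).
3.33/2.9 = 1.148 = (1 + 3.28 λ)/(1 + 1.7 λ).
Solving: λ (I_D1 V_DS2 − I_D2 V_DS1) = I_D2 − I_D1, so λ = (3.33 − 2.9) / (2.9 × 3.28 − 3.33 × 1.7) = 0.43 / 3.85 = 0.112 V⁻¹.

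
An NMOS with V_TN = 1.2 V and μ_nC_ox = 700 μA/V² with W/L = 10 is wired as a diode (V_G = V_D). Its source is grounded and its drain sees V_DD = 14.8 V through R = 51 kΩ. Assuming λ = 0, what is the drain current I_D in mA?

I_D = 0.261 mA

With gate tied to drain, V_GS = V_DS ≥ V_GS − V_TN, so the device is in saturation.
k_n = μ_nC_ox · (W/L) = 7 mA/V².
KCL at the drain: ½ k_n (V_GS − V_TN)² = (V_DD − V_GS)/R.
Let x = V_GS − 1.2. Then 178 x² + x − 13.6 = 0, giving x = 0.273 V (positive root), so V_GS = 1.47 V.
I_D = (V_DD − V_GS)/R = (14.8 − 1.47) / 51 = 0.261 mA.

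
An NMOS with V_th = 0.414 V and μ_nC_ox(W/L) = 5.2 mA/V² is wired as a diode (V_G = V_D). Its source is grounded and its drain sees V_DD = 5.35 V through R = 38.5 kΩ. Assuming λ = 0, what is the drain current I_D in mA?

With gate tied to drain, V_GS = V_DS ≥ V_GS − V_th, so the device is in saturation.
KCL at the drain: ½ k_n (V_GS − V_th)² = (V_DD − V_GS)/R.
Let x = V_GS − 0.414. Then 100 x² + x − 4.936 = 0, giving x = 0.217 V (positive root), so V_GS = 0.631 V.
I_D = (V_DD − V_GS)/R = (5.35 − 0.631) / 38.5 = 0.123 mA.

I_D = 0.123 mA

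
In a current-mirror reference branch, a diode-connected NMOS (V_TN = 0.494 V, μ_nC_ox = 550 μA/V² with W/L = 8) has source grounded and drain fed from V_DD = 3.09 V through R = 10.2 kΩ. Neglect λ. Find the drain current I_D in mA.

With gate tied to drain, V_GS = V_DS ≥ V_GS − V_TN, so the device is in saturation.
k_n = μ_nC_ox · (W/L) = 4.4 mA/V².
KCL at the drain: ½ k_n (V_GS − V_TN)² = (V_DD − V_GS)/R.
Let x = V_GS − 0.494. Then 22.4 x² + x − 2.596 = 0, giving x = 0.319 V (positive root), so V_GS = 0.813 V.
I_D = (V_DD − V_GS)/R = (3.09 − 0.813) / 10.2 = 0.223 mA.

I_D = 0.223 mA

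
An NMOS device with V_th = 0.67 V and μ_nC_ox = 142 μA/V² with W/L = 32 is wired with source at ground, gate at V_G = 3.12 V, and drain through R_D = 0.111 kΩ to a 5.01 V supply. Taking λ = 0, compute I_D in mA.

V_GS = V_G = 3.12 V, so V_ov = 3.12 − 0.67 = 2.45 V.
k_n = μ_nC_ox · (W/L) = 4.544 mA/V².
Assume saturation: I_D = ½ k_n V_ov² = 0.5 × 4.544 × 2.45² = 13.6 mA, giving V_DS = V_DD − I_D R_D = 5.01 − 13.6 × 0.111 = 3.5 V.
V_DS = 3.5 V ≥ V_ov = 2.45 V, confirming saturation.

I_D = 13.6 mA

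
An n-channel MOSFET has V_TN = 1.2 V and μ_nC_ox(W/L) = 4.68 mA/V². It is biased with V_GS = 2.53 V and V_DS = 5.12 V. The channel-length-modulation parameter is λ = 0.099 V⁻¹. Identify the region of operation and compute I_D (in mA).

V_ov = V_GS − V_TN = 2.53 − 1.2 = 1.33 V.
Since V_DS = 5.12 V ≥ V_ov = 1.33 V, the device is in saturation.
I_D = ½ k_n V_ov² (1 + λ V_DS) = 0.5 × 4.68 × 1.33² × (1 + 0.099 × 5.12) = 6.24 mA.

Saturation; I_D = 6.24 mA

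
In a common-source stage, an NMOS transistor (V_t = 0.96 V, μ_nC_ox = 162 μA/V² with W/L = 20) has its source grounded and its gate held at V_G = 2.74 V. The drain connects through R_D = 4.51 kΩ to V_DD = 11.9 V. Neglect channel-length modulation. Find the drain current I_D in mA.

I_D = 2.53 mA

V_GS = V_G = 2.74 V, so V_ov = 2.74 − 0.96 = 1.78 V.
k_n = μ_nC_ox · (W/L) = 3.24 mA/V².
Assume saturation: I_D = ½ k_n V_ov² = 0.5 × 3.24 × 1.78² = 5.13 mA, giving V_DS = V_DD − I_D R_D = 11.9 − 5.13 × 4.51 = -11.2 V.
But -11.2 V < V_ov = 1.78 V, so the device is actually in triode.
In triode I_D = k_n[V_ov V_DS − ½ V_DS²] and I_D = (V_DD − V_DS)/R_D. Equating: 7.31 V_DS² − 27.01 V_DS + 11.9 = 0, giving V_DS = 0.511 V (the root below V_ov).
I_D = (11.9 − 0.511) / 4.51 = 2.53 mA.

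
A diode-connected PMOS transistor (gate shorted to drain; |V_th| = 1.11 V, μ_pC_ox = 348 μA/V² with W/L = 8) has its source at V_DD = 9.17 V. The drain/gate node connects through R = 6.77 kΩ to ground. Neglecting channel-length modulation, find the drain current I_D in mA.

I_D = 1.06 mA

With gate tied to drain, V_SG = V_SD ≥ V_SG − |V_th|, so the device is in saturation.
k_p = μ_pC_ox · (W/L) = 2.784 mA/V².
KCL at the drain: ½ k_p (V_SG − |V_th|)² = (V_DD − V_SG)/R.
Let x = V_SG − 1.11. Then 9.42 x² + x − 8.06 = 0, giving x = 0.873 V (positive root), so V_SG = 1.98 V.
I_D = (V_DD − V_SG)/R = (9.17 − 1.98) / 6.77 = 1.06 mA.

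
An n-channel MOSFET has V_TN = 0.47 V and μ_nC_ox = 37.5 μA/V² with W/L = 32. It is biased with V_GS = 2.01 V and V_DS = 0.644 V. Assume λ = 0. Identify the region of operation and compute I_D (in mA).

k_n = μ_nC_ox · (W/L) = 1.2 mA/V².
V_ov = V_GS − V_TN = 2.01 − 0.47 = 1.54 V.
Since V_DS = 0.644 V < V_ov = 1.54 V, the device is in the triode region.
I_D = k_n [V_ov · V_DS − ½ V_DS²] = 1.2 × [1.54 × 0.644 − 0.5 × 0.644²] = 0.941 mA.

Triode; I_D = 0.941 mA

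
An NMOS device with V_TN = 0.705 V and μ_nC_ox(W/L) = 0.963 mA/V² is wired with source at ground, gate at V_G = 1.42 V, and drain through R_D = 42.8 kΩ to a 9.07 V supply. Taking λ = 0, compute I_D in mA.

I_D = 0.202 mA

V_GS = V_G = 1.42 V, so V_ov = 1.42 − 0.705 = 0.715 V.
Assume saturation: I_D = ½ k_n V_ov² = 0.5 × 0.963 × 0.715² = 0.246 mA, giving V_DS = V_DD − I_D R_D = 9.07 − 0.246 × 42.8 = -1.47 V.
But -1.47 V < V_ov = 0.715 V, so the device is actually in triode.
In triode I_D = k_n[V_ov V_DS − ½ V_DS²] and I_D = (V_DD − V_DS)/R_D. Equating: 20.6 V_DS² − 30.47 V_DS + 9.07 = 0, giving V_DS = 0.413 V (the root below V_ov).
I_D = (9.07 − 0.413) / 42.8 = 0.202 mA.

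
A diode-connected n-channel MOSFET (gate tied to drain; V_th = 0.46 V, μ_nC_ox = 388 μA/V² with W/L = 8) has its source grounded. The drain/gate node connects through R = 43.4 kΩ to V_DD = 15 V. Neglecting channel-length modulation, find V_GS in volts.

With gate tied to drain, V_GS = V_DS ≥ V_GS − V_th, so the device is in saturation.
k_n = μ_nC_ox · (W/L) = 3.104 mA/V².
KCL at the drain: ½ k_n (V_GS − V_th)² = (V_DD − V_GS)/R.
Let x = V_GS − 0.46. Then 67.4 x² + x − 14.54 = 0, giving x = 0.457 V (positive root), so V_GS = 0.917 V.
I_D = (V_DD − V_GS)/R = (15 − 0.917) / 43.4 = 0.324 mA.

V_GS = 0.917 V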